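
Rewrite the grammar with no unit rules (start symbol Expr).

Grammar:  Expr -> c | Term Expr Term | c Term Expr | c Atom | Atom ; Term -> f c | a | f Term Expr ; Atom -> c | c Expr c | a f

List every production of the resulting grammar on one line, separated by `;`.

Expr -> c | c Expr c | a f | Term Expr Term | c Term Expr | c Atom; Term -> f c | a | f Term Expr; Atom -> c | c Expr c | a f

Unit pairs: Expr ⇒* {Atom}.
For every A with A ⇒* B via unit rules, add B's non-unit alternatives to A; then delete every rule of the form X → Y.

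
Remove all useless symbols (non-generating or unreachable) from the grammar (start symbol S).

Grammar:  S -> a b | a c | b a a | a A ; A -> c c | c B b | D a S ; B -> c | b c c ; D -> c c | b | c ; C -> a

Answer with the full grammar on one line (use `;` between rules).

Generating nonterminals: {A, B, C, D, S}.
Reachable from S after that: {A, B, D, S}.
Removed useless symbols: {C} and every production mentioning them.

S -> a b | a c | b a a | a A; A -> c c | c B b | D a S; B -> c | b c c; D -> c c | b | c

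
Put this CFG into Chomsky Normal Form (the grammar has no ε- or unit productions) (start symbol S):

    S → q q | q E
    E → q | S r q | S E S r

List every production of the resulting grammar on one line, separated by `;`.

S → X1 X1 | X1 E; E → q | S Y1 | S Y2; X1 → q; X2 → r; Y1 → X2 X1; Y2 → E Y3; Y3 → S X2

Introduce a nonterminal for each terminal appearing in a rule of length ≥ 2: X1 → q, X2 → r.
Binarize each right-hand side of length ≥ 3 by chaining fresh nonterminals (Y1, Y2, …): affected rules were E → S X2 X1; E → S E S X2.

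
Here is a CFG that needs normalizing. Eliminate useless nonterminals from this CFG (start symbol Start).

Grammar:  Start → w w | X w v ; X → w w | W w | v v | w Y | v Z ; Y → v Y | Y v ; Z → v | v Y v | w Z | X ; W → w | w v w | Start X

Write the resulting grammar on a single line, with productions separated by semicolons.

Generating nonterminals: {Start, W, X, Z}.
Reachable from Start after that: {Start, W, X, Z}.
Removed useless symbols: {Y} and every production mentioning them.

Start → w w | X w v; X → w w | W w | v v | v Z; Z → v | w Z | X; W → w | w v w | Start X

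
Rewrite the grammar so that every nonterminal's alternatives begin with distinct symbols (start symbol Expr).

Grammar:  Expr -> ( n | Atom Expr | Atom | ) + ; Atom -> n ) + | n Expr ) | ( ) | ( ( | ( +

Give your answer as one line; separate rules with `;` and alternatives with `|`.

Expr has alternatives sharing prefix 'Atom': factor to Expr → Atom Expr1 with Expr1 → Expr | ε.
Atom has alternatives sharing prefix '(': factor to Atom → ( Atom1 with Atom1 → ) | ( | +.
Atom has alternatives sharing prefix 'n': factor to Atom → n Atom2 with Atom2 → ) + | Expr ).

Expr -> ( n | ) + | Atom Expr1; Atom -> ( Atom1 | n Atom2; Expr1 -> Expr | eps; Atom1 -> ) | ( | +; Atom2 -> ) + | Expr )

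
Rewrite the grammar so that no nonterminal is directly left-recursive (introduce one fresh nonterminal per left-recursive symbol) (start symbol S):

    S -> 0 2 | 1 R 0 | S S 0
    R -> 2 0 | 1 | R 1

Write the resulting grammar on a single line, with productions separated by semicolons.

Directly left-recursive nonterminals: S, R.
For S: α = {S 0}, β = {0 2, 1 R 0}. Rewrite as S → β S' and S' → α S' | ε.
For R: α = {1}, β = {2 0, 1}. Rewrite as R → β R' and R' → α R' | ε.

S -> 0 2 S' | 1 R 0 S'; R -> 2 0 R' | 1 R'; S' -> S 0 S' | ε; R' -> 1 R' | ε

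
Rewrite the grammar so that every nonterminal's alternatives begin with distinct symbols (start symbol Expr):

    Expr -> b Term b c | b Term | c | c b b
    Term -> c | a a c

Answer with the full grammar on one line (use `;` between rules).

Expr -> b Term Expr1 | c Expr2; Term -> c | a a c; Expr1 -> b c | eps; Expr2 -> eps | b b

Expr has alternatives sharing prefix 'b Term': factor to Expr → b Term Expr1 with Expr1 → b c | ε.
Expr has alternatives sharing prefix 'c': factor to Expr → c Expr2 with Expr2 → ε | b b.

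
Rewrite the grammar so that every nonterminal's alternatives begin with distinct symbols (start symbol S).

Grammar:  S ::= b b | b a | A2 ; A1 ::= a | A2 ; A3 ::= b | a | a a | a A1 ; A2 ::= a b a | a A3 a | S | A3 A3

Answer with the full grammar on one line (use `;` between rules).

S has alternatives sharing prefix 'b': factor to S → b S' with S' → b | a.
A3 has alternatives sharing prefix 'a': factor to A3 → a A3' with A3' → ε | a | A1.
A2 has alternatives sharing prefix 'a': factor to A2 → a A2' with A2' → b a | A3 a.

S ::= A2 | b S'; A1 ::= a | A2; A3 ::= b | a A3'; A2 ::= S | A3 A3 | a A2'; S' ::= b | a; A3' ::= ε | a | A1; A2' ::= b a | A3 a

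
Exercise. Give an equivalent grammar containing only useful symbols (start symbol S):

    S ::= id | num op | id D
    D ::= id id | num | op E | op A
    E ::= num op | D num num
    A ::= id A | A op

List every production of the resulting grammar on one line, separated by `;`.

Generating nonterminals: {D, E, S}.
Reachable from S after that: {D, E, S}.
Removed useless symbols: {A} and every production mentioning them.

S ::= id | num op | id D; D ::= id id | num | op E; E ::= num op | D num num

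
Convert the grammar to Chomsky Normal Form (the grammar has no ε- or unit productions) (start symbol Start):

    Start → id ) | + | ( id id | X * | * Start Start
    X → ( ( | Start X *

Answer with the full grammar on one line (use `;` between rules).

Introduce a nonterminal for each terminal appearing in a rule of length ≥ 2: X1 → id, X2 → ), X3 → (, X4 → *.
Binarize each right-hand side of length ≥ 3 by chaining fresh nonterminals (Y1, Y2, …): affected rules were Start → X3 X1 X1; Start → X4 Start Start; X → Start X X4.

Start → X1 X2 | + | X3 Y1 | X X4 | X4 Y2; X → X3 X3 | Start Y3; X1 → id; X2 → ); X3 → (; X4 → *; Y1 → X1 X1; Y2 → Start Start; Y3 → X X4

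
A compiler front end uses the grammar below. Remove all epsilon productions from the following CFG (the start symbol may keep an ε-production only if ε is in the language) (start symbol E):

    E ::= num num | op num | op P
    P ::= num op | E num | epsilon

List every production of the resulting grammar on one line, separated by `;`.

E ::= num num | op num | op P | op; P ::= num op | E num

The nullable symbols are {P}.
ε ∉ L(G), so no ε-production is kept.
Add the nullable-subset variants: E → op P gives op P | op.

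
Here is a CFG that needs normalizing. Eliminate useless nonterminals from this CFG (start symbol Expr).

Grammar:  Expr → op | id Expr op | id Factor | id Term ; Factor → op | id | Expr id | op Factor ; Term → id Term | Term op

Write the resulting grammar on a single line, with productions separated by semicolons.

Expr → op | id Expr op | id Factor; Factor → op | id | Expr id | op Factor

Generating nonterminals: {Expr, Factor}.
Reachable from Expr after that: {Expr, Factor}.
Removed useless symbols: {Term} and every production mentioning them.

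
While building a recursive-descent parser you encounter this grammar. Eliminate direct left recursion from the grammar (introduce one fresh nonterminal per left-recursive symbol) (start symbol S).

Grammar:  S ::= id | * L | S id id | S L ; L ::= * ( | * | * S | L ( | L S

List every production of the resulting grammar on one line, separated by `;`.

S, L are directly left-recursive.
For S: α = {id id, L}, β = {id, * L}. Rewrite as S → β S' and S' → α S' | ε.
For L: α = {(, S}, β = {* (, *, * S}. Rewrite as L → β L' and L' → α L' | ε.

S ::= id S' | * L S'; L ::= * ( L' | * L' | * S L'; S' ::= id id S' | L S' | ε; L' ::= ( L' | S L' | ε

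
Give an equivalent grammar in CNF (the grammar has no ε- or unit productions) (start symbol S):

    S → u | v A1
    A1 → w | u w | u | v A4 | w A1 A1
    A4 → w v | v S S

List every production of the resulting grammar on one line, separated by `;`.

Introduce a nonterminal for each terminal appearing in a rule of length ≥ 2: X1 → v, X2 → u, X3 → w.
Binarize each right-hand side of length ≥ 3 by chaining fresh nonterminals (Y1, Y2, …): affected rules were A1 → X3 A1 A1; A4 → X1 S S.

S → u | X1 A1; A1 → w | X2 X3 | u | X1 A4 | X3 Y1; A4 → X3 X1 | X1 Y2; X1 → v; X2 → u; X3 → w; Y1 → A1 A1; Y2 → S S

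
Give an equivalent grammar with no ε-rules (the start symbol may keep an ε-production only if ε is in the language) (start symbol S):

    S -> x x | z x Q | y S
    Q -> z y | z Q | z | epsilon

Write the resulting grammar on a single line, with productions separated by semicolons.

The nullable symbols are {Q}.
ε ∉ L(G), so no ε-production is kept.
For each production, add variants omitting each subset of nullable occurrences: S → z x Q gives z x Q | z x. Q → z Q gives z Q | z.

S -> x x | z x Q | z x | y S; Q -> z y | z Q | z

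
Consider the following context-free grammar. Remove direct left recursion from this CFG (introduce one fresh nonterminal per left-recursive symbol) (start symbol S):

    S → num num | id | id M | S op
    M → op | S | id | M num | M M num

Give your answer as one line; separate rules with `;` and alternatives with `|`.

S, M are directly left-recursive.
For S: α = {op}, β = {num num, id, id M}. Rewrite as S → β S' and S' → α S' | ε.
For M: α = {num, M num}, β = {op, S, id}. Rewrite as M → β M' and M' → α M' | ε.

S → num num S' | id S' | id M S'; M → op M' | S M' | id M'; S' → op S' | ε; M' → num M' | M num M' | ε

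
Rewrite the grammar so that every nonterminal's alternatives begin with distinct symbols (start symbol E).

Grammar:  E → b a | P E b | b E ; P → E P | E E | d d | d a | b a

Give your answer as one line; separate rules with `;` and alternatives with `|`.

E has alternatives sharing prefix 'b': factor to E → b E' with E' → a | E.
P has alternatives sharing prefix 'E': factor to P → E P' with P' → P | E.
P has alternatives sharing prefix 'd': factor to P → d P'' with P'' → d | a.

E → P E b | b E'; P → b a | E P' | d P''; E' → a | E; P' → P | E; P'' → d | a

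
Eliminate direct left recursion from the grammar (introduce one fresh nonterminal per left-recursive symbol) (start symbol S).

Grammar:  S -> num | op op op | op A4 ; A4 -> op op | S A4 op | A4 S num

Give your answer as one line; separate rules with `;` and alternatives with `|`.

S -> num | op op op | op A4; A4 -> op op A4' | S A4 op A4'; A4' -> S num A4' | ε

Left recursion appears on A4.
For A4: α = {S num}, β = {op op, S A4 op}. Rewrite as A4 → β A4' and A4' → α A4' | ε.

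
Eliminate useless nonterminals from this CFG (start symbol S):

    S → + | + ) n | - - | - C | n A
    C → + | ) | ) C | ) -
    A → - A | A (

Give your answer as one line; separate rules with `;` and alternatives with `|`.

Generating nonterminals: {C, S}.
Reachable from S after that: {C, S}.
Removed useless symbols: {A} and every production mentioning them.

S → + | + ) n | - - | - C; C → + | ) | ) C | ) -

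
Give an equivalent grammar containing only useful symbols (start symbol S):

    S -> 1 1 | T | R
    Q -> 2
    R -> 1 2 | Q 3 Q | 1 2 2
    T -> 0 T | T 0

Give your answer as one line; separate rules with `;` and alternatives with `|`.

S -> 1 1 | R; Q -> 2; R -> 1 2 | Q 3 Q | 1 2 2

Generating nonterminals: {Q, R, S}.
Reachable from S after that: {Q, R, S}.
Removed useless symbols: {T} and every production mentioning them.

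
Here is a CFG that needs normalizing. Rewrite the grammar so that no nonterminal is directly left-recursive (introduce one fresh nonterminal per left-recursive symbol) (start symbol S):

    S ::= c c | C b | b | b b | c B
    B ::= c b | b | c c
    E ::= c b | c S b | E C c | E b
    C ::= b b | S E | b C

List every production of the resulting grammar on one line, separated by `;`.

Directly left-recursive nonterminal: E.
For E: α = {C c, b}, β = {c b, c S b}. Rewrite as E → β E' and E' → α E' | ε.

S ::= c c | C b | b | b b | c B; B ::= c b | b | c c; E ::= c b E' | c S b E'; C ::= b b | S E | b C; E' ::= C c E' | b E' | ε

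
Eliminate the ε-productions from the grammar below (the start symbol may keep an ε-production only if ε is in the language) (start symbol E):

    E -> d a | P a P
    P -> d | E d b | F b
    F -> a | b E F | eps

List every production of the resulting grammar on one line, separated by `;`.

E -> d a | P a P; P -> d | E d b | F b | b; F -> a | b E F | b E

Nullable set = {F}.
ε ∉ L(G), so no ε-production is kept.
Add the nullable-subset variants: P → F b gives F b | b. F → b E F gives b E F | b E.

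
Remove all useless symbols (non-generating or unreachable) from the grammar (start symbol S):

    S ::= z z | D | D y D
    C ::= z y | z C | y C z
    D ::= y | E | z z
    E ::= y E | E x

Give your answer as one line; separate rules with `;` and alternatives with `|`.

Generating nonterminals: {C, D, S}.
Reachable from S after that: {D, S}.
Removed useless symbols: {C, E} and every production mentioning them.

S ::= z z | D | D y D; D ::= y | z z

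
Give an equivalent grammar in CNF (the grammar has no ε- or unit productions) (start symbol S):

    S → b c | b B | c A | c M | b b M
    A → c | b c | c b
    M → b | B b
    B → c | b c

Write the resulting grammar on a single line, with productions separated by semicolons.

Introduce a nonterminal for each terminal appearing in a rule of length ≥ 2: X1 → b, X2 → c.
Binarize each right-hand side of length ≥ 3 by chaining fresh nonterminals (Y1, Y2, …): affected rules were S → X1 X1 M.

S → X1 X2 | X1 B | X2 A | X2 M | X1 Y1; A → c | X1 X2 | X2 X1; M → b | B X1; B → c | X1 X2; X1 → b; X2 → c; Y1 → X1 M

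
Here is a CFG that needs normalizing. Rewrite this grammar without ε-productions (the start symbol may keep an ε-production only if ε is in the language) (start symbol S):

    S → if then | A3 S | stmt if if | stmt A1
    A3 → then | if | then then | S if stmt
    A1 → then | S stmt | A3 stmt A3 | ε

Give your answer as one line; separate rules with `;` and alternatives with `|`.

S → if then | A3 S | stmt if if | stmt A1 | stmt; A3 → then | if | then then | S if stmt; A1 → then | S stmt | A3 stmt A3

Nullable nonterminals: {A1}.
ε ∉ L(G), so no ε-production is kept.
For each production, add variants omitting each subset of nullable occurrences: S → stmt A1 gives stmt A1 | stmt.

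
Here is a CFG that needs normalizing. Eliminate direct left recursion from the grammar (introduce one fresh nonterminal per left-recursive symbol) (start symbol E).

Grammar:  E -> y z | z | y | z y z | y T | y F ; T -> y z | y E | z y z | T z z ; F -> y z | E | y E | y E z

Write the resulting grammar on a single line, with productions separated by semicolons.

Directly left-recursive nonterminal: T.
For T: α = {z z}, β = {y z, y E, z y z}. Rewrite as T → β T' and T' → α T' | ε.

E -> y z | z | y | z y z | y T | y F; T -> y z T' | y E T' | z y z T'; F -> y z | E | y E | y E z; T' -> z z T' | ε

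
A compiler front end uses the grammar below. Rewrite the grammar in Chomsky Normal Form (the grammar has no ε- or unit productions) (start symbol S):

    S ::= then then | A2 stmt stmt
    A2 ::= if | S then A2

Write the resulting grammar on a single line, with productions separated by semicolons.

S ::= X1 X1 | A2 Y1; A2 ::= if | S Y2; X1 ::= then; X2 ::= stmt; Y1 ::= X2 X2; Y2 ::= X1 A2

Introduce a nonterminal for each terminal appearing in a rule of length ≥ 2: X1 → then, X2 → stmt.
Binarize each right-hand side of length ≥ 3 by chaining fresh nonterminals (Y1, Y2, …): affected rules were S → A2 X2 X2; A2 → S X1 A2.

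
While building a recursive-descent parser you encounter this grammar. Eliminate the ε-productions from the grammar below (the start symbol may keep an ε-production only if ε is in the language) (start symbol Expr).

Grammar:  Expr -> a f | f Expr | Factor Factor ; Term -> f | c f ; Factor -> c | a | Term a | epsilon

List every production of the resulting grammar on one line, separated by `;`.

Nullable set = {Expr, Factor}.
ε ∈ L(G) since Expr is nullable, so keep Expr → ε.
Add the nullable-subset variants: Expr → f Expr gives f Expr | f. Expr → Factor Factor gives Factor Factor | Factor.

Expr -> a f | f Expr | f | Factor Factor | Factor | epsilon; Term -> f | c f; Factor -> c | a | Term a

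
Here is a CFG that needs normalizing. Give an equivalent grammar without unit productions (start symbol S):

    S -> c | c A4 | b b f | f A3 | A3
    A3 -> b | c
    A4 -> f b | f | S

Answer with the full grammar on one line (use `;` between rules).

Unit pairs: A4 ⇒* {A3, S}; S ⇒* {A3}.
Replace each nonterminal's rules with the union of the non-unit rules of every nonterminal it unit-derives.

S -> c | c A4 | b b f | f A3 | b; A3 -> b | c; A4 -> f b | f | c | c A4 | b b f | f A3 | b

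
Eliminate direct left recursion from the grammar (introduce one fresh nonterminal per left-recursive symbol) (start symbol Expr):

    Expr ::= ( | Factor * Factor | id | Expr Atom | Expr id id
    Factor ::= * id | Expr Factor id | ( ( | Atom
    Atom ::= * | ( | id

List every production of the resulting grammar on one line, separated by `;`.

Expr is directly left-recursive.
For Expr: α = {Atom, id id}, β = {(, Factor * Factor, id}. Rewrite as Expr → β Expr1 and Expr1 → α Expr1 | ε.

Expr ::= ( Expr1 | Factor * Factor Expr1 | id Expr1; Factor ::= * id | Expr Factor id | ( ( | Atom; Atom ::= * | ( | id; Expr1 ::= Atom Expr1 | id id Expr1 | eps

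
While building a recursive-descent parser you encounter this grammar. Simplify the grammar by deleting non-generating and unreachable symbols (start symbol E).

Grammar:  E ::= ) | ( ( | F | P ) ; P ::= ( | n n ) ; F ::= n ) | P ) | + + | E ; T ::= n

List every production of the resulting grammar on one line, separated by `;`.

E ::= ) | ( ( | F | P ); P ::= ( | n n ); F ::= n ) | P ) | + + | E

Generating nonterminals: {E, F, P, T}.
Reachable from E after that: {E, F, P}.
Removed useless symbols: {T} and every production mentioning them.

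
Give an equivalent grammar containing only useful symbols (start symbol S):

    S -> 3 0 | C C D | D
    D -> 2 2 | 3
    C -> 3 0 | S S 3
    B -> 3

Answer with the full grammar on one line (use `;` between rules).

S -> 3 0 | C C D | D; D -> 2 2 | 3; C -> 3 0 | S S 3

Generating nonterminals: {B, C, D, S}.
Reachable from S after that: {C, D, S}.
Removed useless symbols: {B} and every production mentioning them.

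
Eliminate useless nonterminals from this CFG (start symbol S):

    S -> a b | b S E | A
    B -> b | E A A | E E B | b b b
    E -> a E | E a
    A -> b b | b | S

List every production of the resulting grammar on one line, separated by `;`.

S -> a b | A; A -> b b | b | S

Generating nonterminals: {A, B, S}.
Reachable from S after that: {A, S}.
Removed useless symbols: {B, E} and every production mentioning them.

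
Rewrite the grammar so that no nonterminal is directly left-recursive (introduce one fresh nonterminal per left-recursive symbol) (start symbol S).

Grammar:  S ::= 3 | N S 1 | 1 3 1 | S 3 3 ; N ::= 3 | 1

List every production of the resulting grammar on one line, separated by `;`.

S ::= 3 S' | N S 1 S' | 1 3 1 S'; N ::= 3 | 1; S' ::= 3 3 S' | ε

S is directly left-recursive.
For S: α = {3 3}, β = {3, N S 1, 1 3 1}. Rewrite as S → β S' and S' → α S' | ε.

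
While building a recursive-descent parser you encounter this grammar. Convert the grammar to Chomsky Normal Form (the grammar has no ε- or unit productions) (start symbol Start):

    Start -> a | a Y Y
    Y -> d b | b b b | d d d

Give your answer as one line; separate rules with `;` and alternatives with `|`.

Start -> a | X1 Y1; Y -> X2 X3 | X3 Y2 | X2 Y3; X1 -> a; X2 -> d; X3 -> b; Y1 -> Y Y; Y2 -> X3 X3; Y3 -> X2 X2

Introduce a nonterminal for each terminal appearing in a rule of length ≥ 2: X1 → a, X2 → d, X3 → b.
Binarize each right-hand side of length ≥ 3 by chaining fresh nonterminals (Y1, Y2, …): affected rules were Start → X1 Y Y; Y → X3 X3 X3; Y → X2 X2 X2.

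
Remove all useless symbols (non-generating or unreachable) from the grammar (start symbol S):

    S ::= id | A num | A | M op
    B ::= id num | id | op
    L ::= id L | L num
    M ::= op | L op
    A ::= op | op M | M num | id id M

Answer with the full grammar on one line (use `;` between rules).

S ::= id | A num | A | M op; M ::= op; A ::= op | op M | M num | id id M

Generating nonterminals: {A, B, M, S}.
Reachable from S after that: {A, M, S}.
Removed useless symbols: {B, L} and every production mentioning them.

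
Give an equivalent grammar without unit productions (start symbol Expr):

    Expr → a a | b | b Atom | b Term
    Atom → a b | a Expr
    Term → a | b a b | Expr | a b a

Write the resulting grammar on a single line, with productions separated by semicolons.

Expr → a a | b | b Atom | b Term; Atom → a b | a Expr; Term → a | b a b | a b a | a a | b | b Atom | b Term

Unit pairs: Term ⇒* {Expr}.
For each unit pair (A, B), copy every non-unit production of B to A, then drop all unit productions.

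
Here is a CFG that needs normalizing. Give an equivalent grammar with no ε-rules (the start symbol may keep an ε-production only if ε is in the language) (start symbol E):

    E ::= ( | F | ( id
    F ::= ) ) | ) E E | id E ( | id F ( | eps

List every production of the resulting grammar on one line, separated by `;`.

E ::= ( | F | ( id | eps; F ::= ) ) | ) E E | ) E | ) | id E ( | id ( | id F (

Nullable set = {E, F}.
ε ∈ L(G) since E is nullable, so keep E → ε.
Expand every rule over subsets of its nullable positions: F → ) E E gives ) E E | ) E | ). F → id E ( gives id E ( | id (.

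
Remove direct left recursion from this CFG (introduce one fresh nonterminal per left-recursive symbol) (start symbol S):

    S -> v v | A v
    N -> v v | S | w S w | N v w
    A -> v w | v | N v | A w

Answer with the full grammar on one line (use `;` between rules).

S -> v v | A v; N -> v v N' | S N' | w S w N'; A -> v w A' | v A' | N v A'; N' -> v w N' | epsilon; A' -> w A' | epsilon

N, A are directly left-recursive.
For N: α = {v w}, β = {v v, S, w S w}. Rewrite as N → β N' and N' → α N' | ε.
For A: α = {w}, β = {v w, v, N v}. Rewrite as A → β A' and A' → α A' | ε.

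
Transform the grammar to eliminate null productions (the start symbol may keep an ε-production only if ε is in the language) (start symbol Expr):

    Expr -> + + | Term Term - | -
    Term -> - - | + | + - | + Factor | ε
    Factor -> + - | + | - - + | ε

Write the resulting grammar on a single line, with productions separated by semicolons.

The nullable symbols are {Factor, Term}.
ε ∉ L(G), so no ε-production is kept.
For each production, add variants omitting each subset of nullable occurrences: Expr → Term Term - gives Term Term - | Term - | -.

Expr -> + + | Term Term - | Term - | -; Term -> - - | + | + - | + Factor; Factor -> + - | + | - - +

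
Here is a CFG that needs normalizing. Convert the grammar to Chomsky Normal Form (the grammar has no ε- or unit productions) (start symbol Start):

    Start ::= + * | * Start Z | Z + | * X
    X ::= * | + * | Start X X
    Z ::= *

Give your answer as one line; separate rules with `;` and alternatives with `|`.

Introduce a nonterminal for each terminal appearing in a rule of length ≥ 2: X1 → +, X2 → *.
Binarize each right-hand side of length ≥ 3 by chaining fresh nonterminals (Y1, Y2, …): affected rules were Start → X2 Start Z; X → Start X X.

Start ::= X1 X2 | X2 Y1 | Z X1 | X2 X; X ::= * | X1 X2 | Start Y2; Z ::= *; X1 ::= +; X2 ::= *; Y1 ::= Start Z; Y2 ::= X X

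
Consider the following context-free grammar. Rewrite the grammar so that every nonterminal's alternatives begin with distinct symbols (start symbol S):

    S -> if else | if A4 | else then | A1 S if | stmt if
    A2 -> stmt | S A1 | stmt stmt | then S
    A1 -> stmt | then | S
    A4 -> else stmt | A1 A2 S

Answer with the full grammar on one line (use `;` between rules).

S -> else then | A1 S if | stmt if | if S'; A2 -> S A1 | then S | stmt A2'; A1 -> stmt | then | S; A4 -> else stmt | A1 A2 S; S' -> else | A4; A2' -> ε | stmt

S has alternatives sharing prefix 'if': factor to S → if S' with S' → else | A4.
A2 has alternatives sharing prefix 'stmt': factor to A2 → stmt A2' with A2' → ε | stmt.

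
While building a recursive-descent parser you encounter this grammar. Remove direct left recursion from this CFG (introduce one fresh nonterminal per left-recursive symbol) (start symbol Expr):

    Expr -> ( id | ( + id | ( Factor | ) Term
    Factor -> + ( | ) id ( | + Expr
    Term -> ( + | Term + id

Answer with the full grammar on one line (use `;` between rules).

Expr -> ( id | ( + id | ( Factor | ) Term; Factor -> + ( | ) id ( | + Expr; Term -> ( + Term1; Term1 -> + id Term1 | ε

Term is directly left-recursive.
For Term: α = {+ id}, β = {( +}. Rewrite as Term → β Term1 and Term1 → α Term1 | ε.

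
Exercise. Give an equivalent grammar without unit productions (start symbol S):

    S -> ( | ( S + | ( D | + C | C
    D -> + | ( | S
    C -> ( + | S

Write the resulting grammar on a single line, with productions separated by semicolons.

S -> ( + | ( | ( S + | ( D | + C; D -> ( | ( S + | ( D | + C | ( + | +; C -> ( + | ( | ( S + | ( D | + C

Unit pairs: C ⇒* {S}; D ⇒* {C, S}; S ⇒* {C}.
For every A with A ⇒* B via unit rules, add B's non-unit alternatives to A; then delete every rule of the form X → Y.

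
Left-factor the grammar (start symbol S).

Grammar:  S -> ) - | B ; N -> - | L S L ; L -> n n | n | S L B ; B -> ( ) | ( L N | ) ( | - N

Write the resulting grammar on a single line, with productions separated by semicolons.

S -> ) - | B; N -> - | L S L; L -> S L B | n L'; B -> ) ( | - N | ( B'; L' -> n | epsilon; B' -> ) | L N

L has alternatives sharing prefix 'n': factor to L → n L' with L' → n | ε.
B has alternatives sharing prefix '(': factor to B → ( B' with B' → ) | L N.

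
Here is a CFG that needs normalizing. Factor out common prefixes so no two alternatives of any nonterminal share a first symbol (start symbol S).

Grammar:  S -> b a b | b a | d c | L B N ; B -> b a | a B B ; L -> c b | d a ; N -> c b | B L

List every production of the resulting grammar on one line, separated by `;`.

S has alternatives sharing prefix 'b a': factor to S → b a S' with S' → b | ε.

S -> d c | L B N | b a S'; B -> b a | a B B; L -> c b | d a; N -> c b | B L; S' -> b | ε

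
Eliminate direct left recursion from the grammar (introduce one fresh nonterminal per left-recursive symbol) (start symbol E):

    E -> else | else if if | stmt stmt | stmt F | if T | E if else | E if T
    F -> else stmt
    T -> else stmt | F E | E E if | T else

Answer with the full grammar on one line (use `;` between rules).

Left recursion appears on E, T.
For E: α = {if else, if T}, β = {else, else if if, stmt stmt, stmt F, if T}. Rewrite as E → β E' and E' → α E' | ε.
For T: α = {else}, β = {else stmt, F E, E E if}. Rewrite as T → β T' and T' → α T' | ε.

E -> else E' | else if if E' | stmt stmt E' | stmt F E' | if T E'; F -> else stmt; T -> else stmt T' | F E T' | E E if T'; E' -> if else E' | if T E' | ε; T' -> else T' | ε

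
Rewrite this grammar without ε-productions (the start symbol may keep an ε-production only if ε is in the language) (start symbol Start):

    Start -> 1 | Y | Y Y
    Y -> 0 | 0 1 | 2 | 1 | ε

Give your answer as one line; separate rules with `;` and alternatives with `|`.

Nullable set = {Start, Y}.
ε ∈ L(G) since Start is nullable, so keep Start → ε.

Start -> 1 | Y | Y Y | ε; Y -> 0 | 0 1 | 2 | 1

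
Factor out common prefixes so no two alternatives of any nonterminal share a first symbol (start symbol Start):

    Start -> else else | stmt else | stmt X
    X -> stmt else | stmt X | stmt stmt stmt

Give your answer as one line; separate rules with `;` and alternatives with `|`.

Start -> else else | stmt Start1; X -> stmt X1; Start1 -> else | X; X1 -> else | X | stmt stmt

Start has alternatives sharing prefix 'stmt': factor to Start → stmt Start1 with Start1 → else | X.
X has alternatives sharing prefix 'stmt': factor to X → stmt X1 with X1 → else | X | stmt stmt.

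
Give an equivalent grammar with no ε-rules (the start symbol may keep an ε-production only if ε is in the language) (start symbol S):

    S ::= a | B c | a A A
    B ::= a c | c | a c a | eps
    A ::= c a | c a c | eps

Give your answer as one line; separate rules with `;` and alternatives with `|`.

S ::= a | B c | c | a A A | a A; B ::= a c | c | a c a; A ::= c a | c a c

Nullable nonterminals: {A, B}.
ε ∉ L(G), so no ε-production is kept.
For each production, add variants omitting each subset of nullable occurrences: S → B c gives B c | c. S → a A A gives a A A | a A.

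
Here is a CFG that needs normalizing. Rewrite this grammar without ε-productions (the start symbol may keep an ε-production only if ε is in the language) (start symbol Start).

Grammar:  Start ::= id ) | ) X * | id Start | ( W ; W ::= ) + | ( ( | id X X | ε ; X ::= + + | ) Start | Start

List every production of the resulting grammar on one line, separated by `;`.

Start ::= id ) | ) X * | id Start | ( W | (; W ::= ) + | ( ( | id X X; X ::= + + | ) Start | Start

Nullable set = {W}.
ε ∉ L(G), so no ε-production is kept.
Expand every rule over subsets of its nullable positions: Start → ( W gives ( W | (.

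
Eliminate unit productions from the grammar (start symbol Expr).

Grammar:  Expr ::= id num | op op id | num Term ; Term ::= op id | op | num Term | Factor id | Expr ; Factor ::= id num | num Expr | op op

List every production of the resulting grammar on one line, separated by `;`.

Expr ::= id num | op op id | num Term; Term ::= op id | op | num Term | Factor id | id num | op op id; Factor ::= id num | num Expr | op op

Unit pairs: Term ⇒* {Expr}.
For each unit pair (A, B), copy every non-unit production of B to A, then drop all unit productions.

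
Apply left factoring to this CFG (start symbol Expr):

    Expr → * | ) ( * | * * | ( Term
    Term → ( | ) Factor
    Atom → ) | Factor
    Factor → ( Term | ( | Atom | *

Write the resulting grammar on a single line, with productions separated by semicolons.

Expr has alternatives sharing prefix '*': factor to Expr → * Expr1 with Expr1 → ε | *.
Factor has alternatives sharing prefix '(': factor to Factor → ( Factor1 with Factor1 → Term | ε.

Expr → ) ( * | ( Term | * Expr1; Term → ( | ) Factor; Atom → ) | Factor; Factor → Atom | * | ( Factor1; Expr1 → eps | *; Factor1 → Term | eps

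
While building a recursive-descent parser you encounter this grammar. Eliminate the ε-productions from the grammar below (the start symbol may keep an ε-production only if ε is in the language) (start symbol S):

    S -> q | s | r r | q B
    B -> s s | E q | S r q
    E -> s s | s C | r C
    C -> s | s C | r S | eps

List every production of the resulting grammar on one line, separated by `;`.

S -> q | s | r r | q B; B -> s s | E q | S r q; E -> s s | s C | s | r C | r; C -> s | s C | r S

The nullable symbols are {C}.
ε ∉ L(G), so no ε-production is kept.
For each production, add variants omitting each subset of nullable occurrences: E → s C gives s C | s. E → r C gives r C | r.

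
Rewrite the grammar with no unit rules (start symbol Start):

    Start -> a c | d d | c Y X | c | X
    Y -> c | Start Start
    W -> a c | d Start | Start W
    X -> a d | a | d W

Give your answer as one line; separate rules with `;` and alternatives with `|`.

Unit pairs: Start ⇒* {X}.
For each unit pair (A, B), copy every non-unit production of B to A, then drop all unit productions.

Start -> a c | d d | c Y X | c | a d | a | d W; Y -> c | Start Start; W -> a c | d Start | Start W; X -> a d | a | d W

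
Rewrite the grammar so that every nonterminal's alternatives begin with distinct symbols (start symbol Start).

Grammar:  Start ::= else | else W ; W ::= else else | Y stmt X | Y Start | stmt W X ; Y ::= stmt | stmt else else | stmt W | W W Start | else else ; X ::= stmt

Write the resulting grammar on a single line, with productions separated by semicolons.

Start has alternatives sharing prefix 'else': factor to Start → else Start1 with Start1 → ε | W.
W has alternatives sharing prefix 'Y': factor to W → Y W1 with W1 → stmt X | Start.
Y has alternatives sharing prefix 'stmt': factor to Y → stmt Y1 with Y1 → ε | else else | W.

Start ::= else Start1; W ::= else else | stmt W X | Y W1; Y ::= W W Start | else else | stmt Y1; X ::= stmt; Start1 ::= eps | W; W1 ::= stmt X | Start; Y1 ::= eps | else else | W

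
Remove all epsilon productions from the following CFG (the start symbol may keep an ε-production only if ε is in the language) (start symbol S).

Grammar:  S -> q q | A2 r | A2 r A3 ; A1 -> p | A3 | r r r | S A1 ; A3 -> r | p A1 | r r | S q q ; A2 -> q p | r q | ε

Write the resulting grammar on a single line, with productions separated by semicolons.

S -> q q | A2 r | r | A2 r A3 | r A3; A1 -> p | A3 | r r r | S A1; A3 -> r | p A1 | r r | S q q; A2 -> q p | r q

Nullable set = {A2}.
ε ∉ L(G), so no ε-production is kept.
Add the nullable-subset variants: S → A2 r gives A2 r | r. S → A2 r A3 gives A2 r A3 | r A3.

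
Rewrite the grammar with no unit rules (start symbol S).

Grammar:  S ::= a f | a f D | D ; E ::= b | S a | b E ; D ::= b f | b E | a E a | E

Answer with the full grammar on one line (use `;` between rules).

S ::= b | S a | b E | b f | a E a | a f | a f D; E ::= b | S a | b E; D ::= b | S a | b E | b f | a E a

Unit pairs: D ⇒* {E}; S ⇒* {D, E}.
For each unit pair (A, B), copy every non-unit production of B to A, then drop all unit productions.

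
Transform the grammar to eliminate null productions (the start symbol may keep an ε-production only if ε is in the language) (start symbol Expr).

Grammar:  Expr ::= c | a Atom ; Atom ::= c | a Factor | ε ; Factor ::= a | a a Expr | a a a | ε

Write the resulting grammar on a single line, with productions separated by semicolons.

Nullable set = {Atom, Factor}.
ε ∉ L(G), so no ε-production is kept.
Add the nullable-subset variants: Expr → a Atom gives a Atom | a. Atom → a Factor gives a Factor | a.

Expr ::= c | a Atom | a; Atom ::= c | a Factor | a; Factor ::= a | a a Expr | a a a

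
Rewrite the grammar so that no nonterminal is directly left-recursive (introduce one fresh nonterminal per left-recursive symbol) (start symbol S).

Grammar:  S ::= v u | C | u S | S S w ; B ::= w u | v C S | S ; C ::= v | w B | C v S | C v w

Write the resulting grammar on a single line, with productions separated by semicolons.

S ::= v u S' | C S' | u S S'; B ::= w u | v C S | S; C ::= v C' | w B C'; S' ::= S w S' | ε; C' ::= v S C' | v w C' | ε

Left recursion appears on S, C.
For S: α = {S w}, β = {v u, C, u S}. Rewrite as S → β S' and S' → α S' | ε.
For C: α = {v S, v w}, β = {v, w B}. Rewrite as C → β C' and C' → α C' | ε.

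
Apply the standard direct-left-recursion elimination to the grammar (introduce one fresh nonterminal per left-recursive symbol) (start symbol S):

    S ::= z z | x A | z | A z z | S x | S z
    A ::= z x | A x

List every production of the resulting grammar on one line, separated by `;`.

S ::= z z S' | x A S' | z S' | A z z S'; A ::= z x A'; S' ::= x S' | z S' | ε; A' ::= x A' | ε

Left recursion appears on S, A.
For S: α = {x, z}, β = {z z, x A, z, A z z}. Rewrite as S → β S' and S' → α S' | ε.
For A: α = {x}, β = {z x}. Rewrite as A → β A' and A' → α A' | ε.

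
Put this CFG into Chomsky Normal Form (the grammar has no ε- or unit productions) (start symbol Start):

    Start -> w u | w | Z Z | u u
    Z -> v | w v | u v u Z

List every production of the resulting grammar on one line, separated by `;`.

Introduce a nonterminal for each terminal appearing in a rule of length ≥ 2: X1 → w, X2 → u, X3 → v.
Binarize each right-hand side of length ≥ 3 by chaining fresh nonterminals (Y1, Y2, …): affected rules were Z → X2 X3 X2 Z.

Start -> X1 X2 | w | Z Z | X2 X2; Z -> v | X1 X3 | X2 Y1; X1 -> w; X2 -> u; X3 -> v; Y1 -> X3 Y2; Y2 -> X2 Z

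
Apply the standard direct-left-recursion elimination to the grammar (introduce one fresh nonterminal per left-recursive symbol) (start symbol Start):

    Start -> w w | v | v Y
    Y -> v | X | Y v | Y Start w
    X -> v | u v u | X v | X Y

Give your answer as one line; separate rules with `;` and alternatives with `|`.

Start -> w w | v | v Y; Y -> v Y1 | X Y1; X -> v X1 | u v u X1; Y1 -> v Y1 | Start w Y1 | ε; X1 -> v X1 | Y X1 | ε

Y, X are directly left-recursive.
For Y: α = {v, Start w}, β = {v, X}. Rewrite as Y → β Y1 and Y1 → α Y1 | ε.
For X: α = {v, Y}, β = {v, u v u}. Rewrite as X → β X1 and X1 → α X1 | ε.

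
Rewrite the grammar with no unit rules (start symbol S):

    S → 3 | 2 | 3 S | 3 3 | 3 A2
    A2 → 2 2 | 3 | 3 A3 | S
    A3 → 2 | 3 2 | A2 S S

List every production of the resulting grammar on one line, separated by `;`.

S → 3 | 2 | 3 S | 3 3 | 3 A2; A2 → 2 2 | 3 | 3 A3 | 2 | 3 S | 3 3 | 3 A2; A3 → 2 | 3 2 | A2 S S

Unit pairs: A2 ⇒* {S}.
Replace each nonterminal's rules with the union of the non-unit rules of every nonterminal it unit-derives.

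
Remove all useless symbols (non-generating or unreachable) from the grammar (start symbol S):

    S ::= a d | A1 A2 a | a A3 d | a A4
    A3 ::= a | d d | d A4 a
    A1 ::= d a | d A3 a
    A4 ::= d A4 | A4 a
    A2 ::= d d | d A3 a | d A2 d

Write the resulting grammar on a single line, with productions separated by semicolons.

Generating nonterminals: {A1, A2, A3, S}.
Reachable from S after that: {A1, A2, A3, S}.
Removed useless symbols: {A4} and every production mentioning them.

S ::= a d | A1 A2 a | a A3 d; A3 ::= a | d d; A1 ::= d a | d A3 a; A2 ::= d d | d A3 a | d A2 d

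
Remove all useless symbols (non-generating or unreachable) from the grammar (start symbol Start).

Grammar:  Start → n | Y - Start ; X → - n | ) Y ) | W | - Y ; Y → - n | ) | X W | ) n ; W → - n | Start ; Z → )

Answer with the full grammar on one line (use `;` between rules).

Start → n | Y - Start; X → - n | ) Y ) | W | - Y; Y → - n | ) | X W | ) n; W → - n | Start

Generating nonterminals: {Start, W, X, Y, Z}.
Reachable from Start after that: {Start, W, X, Y}.
Removed useless symbols: {Z} and every production mentioning them.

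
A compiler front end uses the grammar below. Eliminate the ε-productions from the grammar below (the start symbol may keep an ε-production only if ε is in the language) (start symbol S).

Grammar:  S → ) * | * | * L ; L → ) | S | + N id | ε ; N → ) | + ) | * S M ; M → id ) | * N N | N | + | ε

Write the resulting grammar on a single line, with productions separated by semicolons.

Nullable nonterminals: {L, M}.
ε ∉ L(G), so no ε-production is kept.
Add the nullable-subset variants: N → * S M gives * S M | * S.

S → ) * | * | * L; L → ) | S | + N id; N → ) | + ) | * S M | * S; M → id ) | * N N | N | +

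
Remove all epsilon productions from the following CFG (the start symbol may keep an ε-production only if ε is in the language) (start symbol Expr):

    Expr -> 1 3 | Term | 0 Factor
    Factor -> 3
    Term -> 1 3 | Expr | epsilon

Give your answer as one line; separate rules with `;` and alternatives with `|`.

Expr -> 1 3 | Term | 0 Factor | epsilon; Factor -> 3; Term -> 1 3 | Expr

Nullable set = {Expr, Term}.
ε ∈ L(G) since Expr is nullable, so keep Expr → ε.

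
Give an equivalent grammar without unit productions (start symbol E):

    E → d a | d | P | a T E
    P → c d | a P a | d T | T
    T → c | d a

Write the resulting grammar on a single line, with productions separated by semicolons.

Unit pairs: E ⇒* {P, T}; P ⇒* {T}.
For every A with A ⇒* B via unit rules, add B's non-unit alternatives to A; then delete every rule of the form X → Y.

E → d a | d | a T E | c d | a P a | d T | c; P → c d | a P a | d T | c | d a; T → c | d a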